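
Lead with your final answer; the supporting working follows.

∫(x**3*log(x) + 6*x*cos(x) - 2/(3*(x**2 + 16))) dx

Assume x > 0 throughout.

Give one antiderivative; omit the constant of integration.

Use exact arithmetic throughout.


The answer is x**4*log(x)/4 - x**4/16 + 6*x*sin(x) + 6*cos(x) - atan(x/4)/6.
Step 1. Rewrite: now ∫(6*x*cos(x)) dx + ∫(x**3*log(x)) dx + ∫(-2/(3*(x**2 + 16))) dx.
Step 2. Evaluate the standard form: now -atan(x/4)/6 + ∫(6*x*cos(x)) dx + ∫(x**3*log(x)) dx.
Step 3. Integrate ∫(6*x*cos(x)) dx by parts with u = x, dv = (6*cos(x)) dx, so v = 6*sin(x): now 6*x*sin(x) - atan(x/4)/6 + ∫(x**3*log(x)) dx + ∫(-6*sin(x)) dx.
Step 4. Evaluate the standard form: now 6*x*sin(x) + 6*cos(x) - atan(x/4)/6 + ∫(x**3*log(x)) dx.
Step 5. Integrate ∫(x**3*log(x)) dx by parts with u = log(x), dv = (x**3) dx, so v = x**4/4 [assuming x > 0]: now x**4*log(x)/4 + 6*x*sin(x) + 6*cos(x) - atan(x/4)/6 + ∫(-x**3/4) dx.
Step 6. Evaluate the standard form: now x**4*log(x)/4 - x**4/16 + 6*x*sin(x) + 6*cos(x) - atan(x/4)/6.
Answer: x**4*log(x)/4 - x**4/16 + 6*x*sin(x) + 6*cos(x) - atan(x/4)/6.


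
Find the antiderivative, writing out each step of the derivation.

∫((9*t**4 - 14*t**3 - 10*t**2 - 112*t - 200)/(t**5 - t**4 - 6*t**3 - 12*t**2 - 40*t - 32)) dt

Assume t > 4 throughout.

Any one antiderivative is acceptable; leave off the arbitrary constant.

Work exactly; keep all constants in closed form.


Step 1. Decompose ∫((9*t**4 - 14*t**3 - 10*t**2 - 112*t - 200)/(t**5 - t**4 - 6*t**3 - 12*t**2 - 40*t - 32)) dt by partial fractions, (9*t**4 - 14*t**3 - 10*t**2 - 112*t - 200)/(t**5 - t**4 - 6*t**3 - 12*t**2 - 40*t - 32) = 4/(t**2 + 4) + 5/(t + 2) + 3/(t + 1) + 1/(t - 4): now ∫(1/(t - 4)) dt + ∫(3/(t + 1)) dt + ∫(5/(t + 2)) dt + ∫(4/(t**2 + 4)) dt.
Step 2. Evaluate the standard form [assuming t > 4]: now log(t - 4) + ∫(3/(t + 1)) dt + ∫(5/(t + 2)) dt + ∫(4/(t**2 + 4)) dt.
Step 3. Evaluate the standard form [assuming t > -1]: now log(t - 4) + 3*log(t + 1) + ∫(5/(t + 2)) dt + ∫(4/(t**2 + 4)) dt.
Step 4. Evaluate the standard form [assuming t > -2]: now log(t - 4) + 3*log(t + 1) + 5*log(t + 2) + ∫(4/(t**2 + 4)) dt.
Step 5. Evaluate the standard form: now log(t - 4) + 3*log(t + 1) + 5*log(t + 2) + 2*atan(t/2).
Answer: log(t - 4) + 3*log(t + 1) + 5*log(t + 2) + 2*atan(t/2).


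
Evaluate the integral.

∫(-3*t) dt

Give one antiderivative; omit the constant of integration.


Answer: -3*t**2/2.


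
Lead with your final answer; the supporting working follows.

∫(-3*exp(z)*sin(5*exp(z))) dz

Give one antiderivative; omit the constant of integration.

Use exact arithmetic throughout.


The answer is 3*cos(5*exp(z))/5.
Step 1. Substitute u = exp(z), turning ∫(-3*exp(z)*sin(5*exp(z))) dz into ∫(-3*sin(5*u)) du: now ∫(-3*sin(5*u)) du.
Step 2. Evaluate the standard form: now 3*cos(5*u)/5.
Step 3. Substitute back u = exp(z): now 3*cos(5*exp(z))/5.
Answer: 3*cos(5*exp(z))/5.


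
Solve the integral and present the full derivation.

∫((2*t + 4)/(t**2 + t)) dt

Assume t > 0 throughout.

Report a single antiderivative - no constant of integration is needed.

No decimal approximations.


Step 1. Decompose ∫((2*t + 4)/(t**2 + t)) dt by partial fractions, (2*t + 4)/(t**2 + t) = -2/(t + 1) + 4/t: now ∫(4/t) dt + ∫(-2/(t + 1)) dt.
Step 2. Evaluate the standard form [assuming t > 0]: now 4*log(t) + ∫(-2/(t + 1)) dt.
Step 3. Evaluate the standard form [assuming t > -1]: now 4*log(t) - 2*log(t + 1).
Answer: 4*log(t) - 2*log(t + 1).


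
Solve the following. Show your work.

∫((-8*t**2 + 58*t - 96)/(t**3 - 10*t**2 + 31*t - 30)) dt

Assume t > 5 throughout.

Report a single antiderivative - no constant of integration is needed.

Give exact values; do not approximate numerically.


Step 1. Decompose ∫((-8*t**2 + 58*t - 96)/(t**3 - 10*t**2 + 31*t - 30)) dt by partial fractions, (-8*t**2 + 58*t - 96)/(t**3 - 10*t**2 + 31*t - 30) = -4/(t - 2) - 3/(t - 3) - 1/(t - 5): now ∫(-1/(t - 5)) dt + ∫(-3/(t - 3)) dt + ∫(-4/(t - 2)) dt.
Step 2. Evaluate the standard form [assuming t > 3]: now -3*log(t - 3) + ∫(-1/(t - 5)) dt + ∫(-4/(t - 2)) dt.
Step 3. Evaluate the standard form [assuming t > 5]: now -log(t - 5) - 3*log(t - 3) + ∫(-4/(t - 2)) dt.
Step 4. Evaluate the standard form [assuming t > 2]: now -log(t - 5) - 3*log(t - 3) - 4*log(t - 2).
Answer: -log(t - 5) - 3*log(t - 3) - 4*log(t - 2).


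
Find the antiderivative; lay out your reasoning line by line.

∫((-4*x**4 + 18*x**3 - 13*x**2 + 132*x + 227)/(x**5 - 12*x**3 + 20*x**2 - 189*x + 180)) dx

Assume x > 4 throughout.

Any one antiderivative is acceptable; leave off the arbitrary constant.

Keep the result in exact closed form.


Step 1. Decompose ∫((-4*x**4 + 18*x**3 - 13*x**2 + 132*x + 227)/(x**5 - 12*x**3 + 20*x**2 - 189*x + 180)) dx by partial fractions, (-4*x**4 + 18*x**3 - 13*x**2 + 132*x + 227)/(x**5 - 12*x**3 + 20*x**2 - 189*x + 180) = 1/(x**2 + 9) - 3/(x + 5) - 2/(x - 1) + 1/(x - 4): now ∫(1/(x - 4)) dx + ∫(-2/(x - 1)) dx + ∫(-3/(x + 5)) dx + ∫(1/(x**2 + 9)) dx.
Step 2. Evaluate the standard form [assuming x > 1]: now -2*log(x - 1) + ∫(1/(x - 4)) dx + ∫(-3/(x + 5)) dx + ∫(1/(x**2 + 9)) dx.
Step 3. Evaluate the standard form [assuming x > -5]: now -2*log(x - 1) - 3*log(x + 5) + ∫(1/(x - 4)) dx + ∫(1/(x**2 + 9)) dx.
Step 4. Evaluate the standard form [assuming x > 4]: now log(x - 4) - 2*log(x - 1) - 3*log(x + 5) + ∫(1/(x**2 + 9)) dx.
Step 5. Evaluate the standard form: now log(x - 4) - 2*log(x - 1) - 3*log(x + 5) + atan(x/3)/3.
Answer: log(x - 4) - 2*log(x - 1) - 3*log(x + 5) + atan(x/3)/3.


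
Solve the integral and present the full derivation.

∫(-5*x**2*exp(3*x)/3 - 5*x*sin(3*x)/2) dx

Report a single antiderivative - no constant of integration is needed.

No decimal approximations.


Step 1. Rewrite: now ∫(-5*x*sin(3*x)/2) dx + ∫(-5*x**2*exp(3*x)/3) dx.
Step 2. Integrate ∫(-5*x*sin(3*x)/2) dx by parts with u = x, dv = (-5*sin(3*x)/2) dx, so v = 5*cos(3*x)/6: now 5*x*cos(3*x)/6 + ∫(-5*x**2*exp(3*x)/3) dx + ∫(-5*cos(3*x)/6) dx.
Step 3. Evaluate the standard form: now 5*x*cos(3*x)/6 - 5*sin(3*x)/18 + ∫(-5*x**2*exp(3*x)/3) dx.
Step 4. Integrate ∫(-5*x**2*exp(3*x)/3) dx by parts with u = x**2, dv = (-5*exp(3*x)/3) dx, so v = -5*exp(3*x)/9: now -5*x**2*exp(3*x)/9 + 5*x*cos(3*x)/6 - 5*sin(3*x)/18 + ∫(10*x*exp(3*x)/9) dx.
Step 5. Integrate ∫(10*x*exp(3*x)/9) dx by parts with u = x, dv = (10*exp(3*x)/9) dx, so v = 10*exp(3*x)/27: now -5*x**2*exp(3*x)/9 + 10*x*exp(3*x)/27 + 5*x*cos(3*x)/6 - 5*sin(3*x)/18 + ∫(-10*exp(3*x)/27) dx.
Step 6. Evaluate the standard form: now -5*x**2*exp(3*x)/9 + 10*x*exp(3*x)/27 + 5*x*cos(3*x)/6 - 10*exp(3*x)/81 - 5*sin(3*x)/18.
Answer: -5*x**2*exp(3*x)/9 + 10*x*exp(3*x)/27 + 5*x*cos(3*x)/6 - 10*exp(3*x)/81 - 5*sin(3*x)/18.


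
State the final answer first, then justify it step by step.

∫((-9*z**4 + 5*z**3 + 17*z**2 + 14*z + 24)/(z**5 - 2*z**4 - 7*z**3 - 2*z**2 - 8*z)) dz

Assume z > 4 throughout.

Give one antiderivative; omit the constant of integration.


The answer is -3*log(z) - 4*log(z - 4) - 2*log(z + 2) - atan(z).
Step 1. Decompose ∫((-9*z**4 + 5*z**3 + 17*z**2 + 14*z + 24)/(z**5 - 2*z**4 - 7*z**3 - 2*z**2 - 8*z)) dz by partial fractions, (-9*z**4 + 5*z**3 + 17*z**2 + 14*z + 24)/(z**5 - 2*z**4 - 7*z**3 - 2*z**2 - 8*z) = -1/(z**2 + 1) - 2/(z + 2) - 4/(z - 4) - 3/z: now ∫(-3/z) dz + ∫(-4/(z - 4)) dz + ∫(-2/(z + 2)) dz + ∫(-1/(z**2 + 1)) dz.
Step 2. Evaluate the standard form [assuming z > -2]: now -2*log(z + 2) + ∫(-3/z) dz + ∫(-4/(z - 4)) dz + ∫(-1/(z**2 + 1)) dz.
Step 3. Evaluate the standard form [assuming z > 0]: now -3*log(z) - 2*log(z + 2) + ∫(-4/(z - 4)) dz + ∫(-1/(z**2 + 1)) dz.
Step 4. Evaluate the standard form [assuming z > 4]: now -3*log(z) - 4*log(z - 4) - 2*log(z + 2) + ∫(-1/(z**2 + 1)) dz.
Step 5. Evaluate the standard form: now -3*log(z) - 4*log(z - 4) - 2*log(z + 2) - atan(z).
Answer: -3*log(z) - 4*log(z - 4) - 2*log(z + 2) - atan(z).


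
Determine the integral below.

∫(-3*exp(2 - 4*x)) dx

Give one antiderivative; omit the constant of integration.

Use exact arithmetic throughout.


Answer: 3*exp(2 - 4*x)/4.


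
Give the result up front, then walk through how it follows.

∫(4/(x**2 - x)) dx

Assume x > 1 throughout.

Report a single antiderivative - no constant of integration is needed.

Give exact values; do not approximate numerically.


The answer is -4*log(x) + 4*log(x - 1).
Step 1. Decompose ∫(4/(x**2 - x)) dx by partial fractions, 4/(x**2 - x) = 4/(x - 1) - 4/x: now ∫(-4/x) dx + ∫(4/(x - 1)) dx.
Step 2. Evaluate the standard form [assuming x > 0]: now -4*log(x) + ∫(4/(x - 1)) dx.
Step 3. Evaluate the standard form [assuming x > 1]: now -4*log(x) + 4*log(x - 1).
Answer: -4*log(x) + 4*log(x - 1).


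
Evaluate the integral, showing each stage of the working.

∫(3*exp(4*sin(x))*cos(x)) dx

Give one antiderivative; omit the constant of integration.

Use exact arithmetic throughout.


Step 1. Substitute u = sin(x), turning ∫(3*exp(4*sin(x))*cos(x)) dx into ∫(3*exp(4*u)) du: now ∫(3*exp(4*u)) du.
Step 2. Evaluate the standard form: now 3*exp(4*u)/4.
Step 3. Substitute back u = sin(x): now 3*exp(4*sin(x))/4.
Answer: 3*exp(4*sin(x))/4.


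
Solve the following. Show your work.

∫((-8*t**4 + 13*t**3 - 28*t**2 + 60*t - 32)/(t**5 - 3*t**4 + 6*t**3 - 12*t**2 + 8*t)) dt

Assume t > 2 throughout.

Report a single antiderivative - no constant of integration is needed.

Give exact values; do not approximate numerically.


Step 1. Decompose ∫((-8*t**4 + 13*t**3 - 28*t**2 + 60*t - 32)/(t**5 - 3*t**4 + 6*t**3 - 12*t**2 + 8*t)) dt by partial fractions, (-8*t**4 + 13*t**3 - 28*t**2 + 60*t - 32)/(t**5 - 3*t**4 + 6*t**3 - 12*t**2 + 8*t) = -4/(t**2 + 4) - 1/(t - 1) - 3/(t - 2) - 4/t: now ∫(-4/t) dt + ∫(-3/(t - 2)) dt + ∫(-1/(t - 1)) dt + ∫(-4/(t**2 + 4)) dt.
Step 2. Evaluate the standard form [assuming t > 2]: now -3*log(t - 2) + ∫(-4/t) dt + ∫(-1/(t - 1)) dt + ∫(-4/(t**2 + 4)) dt.
Step 3. Evaluate the standard form [assuming t > 1]: now -3*log(t - 2) - log(t - 1) + ∫(-4/t) dt + ∫(-4/(t**2 + 4)) dt.
Step 4. Evaluate the standard form [assuming t > 0]: now -4*log(t) - 3*log(t - 2) - log(t - 1) + ∫(-4/(t**2 + 4)) dt.
Step 5. Evaluate the standard form: now -4*log(t) - 3*log(t - 2) - log(t - 1) - 2*atan(t/2).
Answer: -4*log(t) - 3*log(t - 2) - log(t - 1) - 2*atan(t/2).


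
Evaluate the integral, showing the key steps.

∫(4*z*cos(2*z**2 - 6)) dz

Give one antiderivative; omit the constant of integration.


Step 1. Substitute u = z**2 - 3, turning ∫(4*z*cos(2*z**2 - 6)) dz into ∫(2*cos(2*u)) du: now ∫(2*cos(2*u)) du.
Step 2. Evaluate the standard form: now sin(2*u).
Step 3. Substitute back u = z**2 - 3: now sin(2*z**2 - 6).
Answer: sin(2*z**2 - 6).


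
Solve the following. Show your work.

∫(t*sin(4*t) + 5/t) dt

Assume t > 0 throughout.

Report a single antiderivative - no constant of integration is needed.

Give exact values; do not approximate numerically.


Step 1. Rewrite: now ∫(5/t) dt + ∫(t*sin(4*t)) dt.
Step 2. Integrate ∫(t*sin(4*t)) dt by parts with u = t, dv = (sin(4*t)) dt, so v = -cos(4*t)/4: now -t*cos(4*t)/4 + ∫(5/t) dt + ∫(cos(4*t)/4) dt.
Step 3. Evaluate the standard form: now -t*cos(4*t)/4 + sin(4*t)/16 + ∫(5/t) dt.
Step 4. Evaluate the standard form [assuming t > 0]: now -t*cos(4*t)/4 + 5*log(t) + sin(4*t)/16.
Answer: -t*cos(4*t)/4 + 5*log(t) + sin(4*t)/16.


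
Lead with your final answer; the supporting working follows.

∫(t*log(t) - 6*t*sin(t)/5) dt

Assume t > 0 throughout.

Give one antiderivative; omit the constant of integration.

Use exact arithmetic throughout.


The answer is t**2*log(t)/2 - t**2/4 + 6*t*cos(t)/5 - 6*sin(t)/5.
Step 1. Rewrite: now ∫(t*log(t)) dt + ∫(-6*t*sin(t)/5) dt.
Step 2. Integrate ∫(t*log(t)) dt by parts with u = log(t), dv = (t) dt, so v = t**2/2 [assuming t > 0]: now t**2*log(t)/2 + ∫(-t/2) dt + ∫(-6*t*sin(t)/5) dt.
Step 3. Evaluate the standard form: now t**2*log(t)/2 - t**2/4 + ∫(-6*t*sin(t)/5) dt.
Step 4. Integrate ∫(-6*t*sin(t)/5) dt by parts with u = t, dv = (-6*sin(t)/5) dt, so v = 6*cos(t)/5: now t**2*log(t)/2 - t**2/4 + 6*t*cos(t)/5 + ∫(-6*cos(t)/5) dt.
Step 5. Evaluate the standard form: now t**2*log(t)/2 - t**2/4 + 6*t*cos(t)/5 - 6*sin(t)/5.
Answer: t**2*log(t)/2 - t**2/4 + 6*t*cos(t)/5 - 6*sin(t)/5.


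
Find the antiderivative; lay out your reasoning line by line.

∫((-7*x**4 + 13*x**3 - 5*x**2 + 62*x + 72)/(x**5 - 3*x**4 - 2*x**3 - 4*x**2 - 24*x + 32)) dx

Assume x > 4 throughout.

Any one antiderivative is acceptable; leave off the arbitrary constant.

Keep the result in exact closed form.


Step 1. Decompose ∫((-7*x**4 + 13*x**3 - 5*x**2 + 62*x + 72)/(x**5 - 3*x**4 - 2*x**3 - 4*x**2 - 24*x + 32)) dx by partial fractions, (-7*x**4 + 13*x**3 - 5*x**2 + 62*x + 72)/(x**5 - 3*x**4 - 2*x**3 - 4*x**2 - 24*x + 32) = -1/(x**2 + 4) - 2/(x + 2) - 3/(x - 1) - 2/(x - 4): now ∫(-2/(x - 4)) dx + ∫(-3/(x - 1)) dx + ∫(-2/(x + 2)) dx + ∫(-1/(x**2 + 4)) dx.
Step 2. Evaluate the standard form [assuming x > 4]: now -2*log(x - 4) + ∫(-3/(x - 1)) dx + ∫(-2/(x + 2)) dx + ∫(-1/(x**2 + 4)) dx.
Step 3. Evaluate the standard form [assuming x > -2]: now -2*log(x - 4) - 2*log(x + 2) + ∫(-3/(x - 1)) dx + ∫(-1/(x**2 + 4)) dx.
Step 4. Evaluate the standard form [assuming x > 1]: now -2*log(x - 4) - 3*log(x - 1) - 2*log(x + 2) + ∫(-1/(x**2 + 4)) dx.
Step 5. Evaluate the standard form: now -2*log(x - 4) - 3*log(x - 1) - 2*log(x + 2) - atan(x/2)/2.
Answer: -2*log(x - 4) - 3*log(x - 1) - 2*log(x + 2) - atan(x/2)/2.


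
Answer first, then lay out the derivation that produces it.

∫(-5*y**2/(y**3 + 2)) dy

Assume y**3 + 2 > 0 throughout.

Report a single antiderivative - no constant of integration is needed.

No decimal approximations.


The answer is -5*log(y**3 + 2)/3.
Step 1. Substitute u = y**3 + 2, turning ∫(-5*y**2/(y**3 + 2)) dy into ∫(-5/(3*u)) du: now ∫(-5/(3*u)) du.
Step 2. Evaluate the standard form [assuming u > 0]: now -5*log(u)/3.
Step 3. Substitute back u = y**3 + 2: now -5*log(y**3 + 2)/3.
Answer: -5*log(y**3 + 2)/3.


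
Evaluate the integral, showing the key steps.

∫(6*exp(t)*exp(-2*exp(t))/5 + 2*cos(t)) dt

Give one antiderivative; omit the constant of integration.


Step 1. Rewrite: now ∫(6*exp(t)*exp(-2*exp(t))/5) dt + ∫(2*cos(t)) dt.
Step 2. Evaluate the standard form: now 2*sin(t) + ∫(6*exp(t)*exp(-2*exp(t))/5) dt.
Step 3. Substitute u = exp(t), turning ∫(6*exp(t)*exp(-2*exp(t))/5) dt into ∫(6*exp(-2*u)/5) du: now 2*sin(t) + ∫(6*exp(-2*u)/5) du.
Step 4. Evaluate the standard form: now 2*sin(t) - 3*exp(-2*u)/5.
Step 5. Substitute back u = exp(t): now 2*sin(t) - 3*exp(-2*exp(t))/5.
Answer: 2*sin(t) - 3*exp(-2*exp(t))/5.


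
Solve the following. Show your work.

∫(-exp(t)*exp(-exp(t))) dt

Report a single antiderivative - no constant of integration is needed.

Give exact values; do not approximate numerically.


Step 1. Substitute u = exp(t), turning ∫(-exp(t)*exp(-exp(t))) dt into ∫(-exp(-u)) du: now ∫(-exp(-u)) du.
Step 2. Evaluate the standard form: now exp(-u).
Step 3. Substitute back u = exp(t): now exp(-exp(t)).
Answer: exp(-exp(t)).


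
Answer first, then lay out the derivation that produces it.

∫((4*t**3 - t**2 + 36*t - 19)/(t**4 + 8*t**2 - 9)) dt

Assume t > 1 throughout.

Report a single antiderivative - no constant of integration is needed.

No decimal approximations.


The answer is log(t - 1) + 3*log(t + 1) + atan(t/3)/3.
Step 1. Decompose ∫((4*t**3 - t**2 + 36*t - 19)/(t**4 + 8*t**2 - 9)) dt by partial fractions, (4*t**3 - t**2 + 36*t - 19)/(t**4 + 8*t**2 - 9) = 1/(t**2 + 9) + 3/(t + 1) + 1/(t - 1): now ∫(1/(t - 1)) dt + ∫(3/(t + 1)) dt + ∫(1/(t**2 + 9)) dt.
Step 2. Evaluate the standard form [assuming t > -1]: now 3*log(t + 1) + ∫(1/(t - 1)) dt + ∫(1/(t**2 + 9)) dt.
Step 3. Evaluate the standard form [assuming t > 1]: now log(t - 1) + 3*log(t + 1) + ∫(1/(t**2 + 9)) dt.
Step 4. Evaluate the standard form: now log(t - 1) + 3*log(t + 1) + atan(t/3)/3.
Answer: log(t - 1) + 3*log(t + 1) + atan(t/3)/3.


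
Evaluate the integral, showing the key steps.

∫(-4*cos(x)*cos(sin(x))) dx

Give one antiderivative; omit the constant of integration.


Step 1. Substitute u = sin(x), turning ∫(-4*cos(x)*cos(sin(x))) dx into ∫(-4*cos(u)) du: now ∫(-4*cos(u)) du.
Step 2. Evaluate the standard form: now -4*sin(u).
Step 3. Substitute back u = sin(x): now -4*sin(sin(x)).
Answer: -4*sin(sin(x)).


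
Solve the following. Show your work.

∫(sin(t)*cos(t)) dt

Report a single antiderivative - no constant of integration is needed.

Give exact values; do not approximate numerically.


Step 1. Substitute u = sin(t), turning ∫(sin(t)*cos(t)) dt into ∫(u) du: now ∫(u) du.
Step 2. Evaluate the standard form: now u**2/2.
Step 3. Substitute back u = sin(t): now sin(t)**2/2.
Answer: sin(t)**2/2.


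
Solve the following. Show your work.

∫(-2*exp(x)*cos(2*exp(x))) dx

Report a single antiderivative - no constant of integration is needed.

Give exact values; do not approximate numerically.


Step 1. Substitute u = exp(x), turning ∫(-2*exp(x)*cos(2*exp(x))) dx into ∫(-2*cos(2*u)) du: now ∫(-2*cos(2*u)) du.
Step 2. Evaluate the standard form: now -sin(2*u).
Step 3. Substitute back u = exp(x): now -sin(2*exp(x)).
Answer: -sin(2*exp(x)).


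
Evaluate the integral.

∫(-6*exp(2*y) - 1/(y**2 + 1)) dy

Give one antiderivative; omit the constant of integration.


Answer: -3*exp(2*y) - atan(y).


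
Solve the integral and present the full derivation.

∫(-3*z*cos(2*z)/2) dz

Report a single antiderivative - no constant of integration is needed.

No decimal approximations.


Step 1. Integrate ∫(-3*z*cos(2*z)/2) dz by parts with u = z, dv = (-3*cos(2*z)/2) dz, so v = -3*sin(2*z)/4: now -3*z*sin(2*z)/4 + ∫(3*sin(2*z)/4) dz.
Step 2. Evaluate the standard form: now -3*z*sin(2*z)/4 - 3*cos(2*z)/8.
Answer: -3*z*sin(2*z)/4 - 3*cos(2*z)/8.


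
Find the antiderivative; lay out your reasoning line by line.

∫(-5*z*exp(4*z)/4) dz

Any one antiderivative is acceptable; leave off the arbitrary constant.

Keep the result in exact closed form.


Step 1. Integrate ∫(-5*z*exp(4*z)/4) dz by parts with u = z, dv = (-5*exp(4*z)/4) dz, so v = -5*exp(4*z)/16: now -5*z*exp(4*z)/16 + ∫(5*exp(4*z)/16) dz.
Step 2. Evaluate the standard form: now -5*z*exp(4*z)/16 + 5*exp(4*z)/64.
Answer: -5*z*exp(4*z)/16 + 5*exp(4*z)/64.


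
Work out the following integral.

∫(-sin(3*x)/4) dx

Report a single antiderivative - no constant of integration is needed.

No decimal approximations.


Answer: cos(3*x)/12.


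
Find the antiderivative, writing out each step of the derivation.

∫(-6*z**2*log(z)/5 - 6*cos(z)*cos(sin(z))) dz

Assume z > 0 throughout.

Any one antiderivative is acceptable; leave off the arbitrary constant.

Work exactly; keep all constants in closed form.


Step 1. Rewrite: now ∫(-6*z**2*log(z)/5) dz + ∫(-6*cos(z)*cos(sin(z))) dz.
Step 2. Integrate ∫(-6*z**2*log(z)/5) dz by parts with u = log(z), dv = (-6*z**2/5) dz, so v = -2*z**3/5 [assuming z > 0]: now -2*z**3*log(z)/5 + ∫(2*z**2/5) dz + ∫(-6*cos(z)*cos(sin(z))) dz.
Step 3. Evaluate the standard form: now -2*z**3*log(z)/5 + 2*z**3/15 + ∫(-6*cos(z)*cos(sin(z))) dz.
Step 4. Substitute u = sin(z), turning ∫(-6*cos(z)*cos(sin(z))) dz into ∫(-6*cos(u)) du: now -2*z**3*log(z)/5 + 2*z**3/15 + ∫(-6*cos(u)) du.
Step 5. Evaluate the standard form: now -2*z**3*log(z)/5 + 2*z**3/15 - 6*sin(u).
Step 6. Substitute back u = sin(z): now -2*z**3*log(z)/5 + 2*z**3/15 - 6*sin(sin(z)).
Answer: -2*z**3*log(z)/5 + 2*z**3/15 - 6*sin(sin(z)).


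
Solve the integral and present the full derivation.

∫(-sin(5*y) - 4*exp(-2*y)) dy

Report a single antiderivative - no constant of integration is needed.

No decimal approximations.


Step 1. Rewrite: now ∫(-4*exp(-2*y)) dy + ∫(-sin(5*y)) dy.
Step 2. Evaluate the standard form: now ∫(-sin(5*y)) dy + 2*exp(-2*y).
Step 3. Evaluate the standard form: now cos(5*y)/5 + 2*exp(-2*y).
Answer: cos(5*y)/5 + 2*exp(-2*y).


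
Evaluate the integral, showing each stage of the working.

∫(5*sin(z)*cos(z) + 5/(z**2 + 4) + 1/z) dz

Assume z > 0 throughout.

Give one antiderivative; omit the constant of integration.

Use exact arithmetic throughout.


Step 1. Rewrite: now ∫(1/z) dz + ∫(5*sin(z)*cos(z)) dz + ∫(5/(z**2 + 4)) dz.
Step 2. Evaluate the standard form [assuming z > 0]: now log(z) + ∫(5*sin(z)*cos(z)) dz + ∫(5/(z**2 + 4)) dz.
Step 3. Evaluate the standard form: now log(z) + 5*atan(z/2)/2 + ∫(5*sin(z)*cos(z)) dz.
Step 4. Substitute u = sin(z), turning ∫(5*sin(z)*cos(z)) dz into ∫(5*u) du: now log(z) + 5*atan(z/2)/2 + ∫(5*u) du.
Step 5. Evaluate the standard form: now 5*u**2/2 + log(z) + 5*atan(z/2)/2.
Step 6. Substitute back u = sin(z): now log(z) + 5*sin(z)**2/2 + 5*atan(z/2)/2.
Answer: log(z) + 5*sin(z)**2/2 + 5*atan(z/2)/2.


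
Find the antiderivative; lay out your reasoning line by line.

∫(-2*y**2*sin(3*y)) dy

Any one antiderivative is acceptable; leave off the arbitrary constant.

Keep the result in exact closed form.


Step 1. Integrate ∫(-2*y**2*sin(3*y)) dy by parts with u = y**2, dv = (-2*sin(3*y)) dy, so v = 2*cos(3*y)/3: now 2*y**2*cos(3*y)/3 + ∫(-4*y*cos(3*y)/3) dy.
Step 2. Integrate ∫(-4*y*cos(3*y)/3) dy by parts with u = y, dv = (-4*cos(3*y)/3) dy, so v = -4*sin(3*y)/9: now 2*y**2*cos(3*y)/3 - 4*y*sin(3*y)/9 + ∫(4*sin(3*y)/9) dy.
Step 3. Evaluate the standard form: now 2*y**2*cos(3*y)/3 - 4*y*sin(3*y)/9 - 4*cos(3*y)/27.
Answer: 2*y**2*cos(3*y)/3 - 4*y*sin(3*y)/9 - 4*cos(3*y)/27.


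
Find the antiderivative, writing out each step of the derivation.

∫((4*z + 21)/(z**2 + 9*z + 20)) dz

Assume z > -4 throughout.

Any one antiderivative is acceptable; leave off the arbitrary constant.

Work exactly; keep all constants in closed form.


Step 1. Decompose ∫((4*z + 21)/(z**2 + 9*z + 20)) dz by partial fractions, (4*z + 21)/(z**2 + 9*z + 20) = -1/(z + 5) + 5/(z + 4): now ∫(5/(z + 4)) dz + ∫(-1/(z + 5)) dz.
Step 2. Evaluate the standard form [assuming z > -5]: now -log(z + 5) + ∫(5/(z + 4)) dz.
Step 3. Evaluate the standard form [assuming z > -4]: now 5*log(z + 4) - log(z + 5).
Answer: 5*log(z + 4) - log(z + 5).


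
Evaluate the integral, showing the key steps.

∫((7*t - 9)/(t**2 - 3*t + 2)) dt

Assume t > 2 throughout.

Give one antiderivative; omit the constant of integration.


Step 1. Decompose ∫((7*t - 9)/(t**2 - 3*t + 2)) dt by partial fractions, (7*t - 9)/(t**2 - 3*t + 2) = 2/(t - 1) + 5/(t - 2): now ∫(5/(t - 2)) dt + ∫(2/(t - 1)) dt.
Step 2. Evaluate the standard form [assuming t > 1]: now 2*log(t - 1) + ∫(5/(t - 2)) dt.
Step 3. Evaluate the standard form [assuming t > 2]: now 5*log(t - 2) + 2*log(t - 1).
Answer: 5*log(t - 2) + 2*log(t - 1).


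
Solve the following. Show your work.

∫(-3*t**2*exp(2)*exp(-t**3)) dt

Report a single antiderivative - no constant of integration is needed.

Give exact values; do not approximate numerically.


Step 1. Substitute u = t**3 - 2, turning ∫(-3*t**2*exp(2)*exp(-t**3)) dt into ∫(-exp(-u)) du: now ∫(-exp(-u)) du.
Step 2. Evaluate the standard form: now exp(-u).
Step 3. Substitute back u = t**3 - 2: now exp(2 - t**3).
Answer: exp(2 - t**3).


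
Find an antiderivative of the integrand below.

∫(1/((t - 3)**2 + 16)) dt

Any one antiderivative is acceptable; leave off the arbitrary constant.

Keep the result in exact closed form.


Answer: atan(t/4 - 3/4)/4.


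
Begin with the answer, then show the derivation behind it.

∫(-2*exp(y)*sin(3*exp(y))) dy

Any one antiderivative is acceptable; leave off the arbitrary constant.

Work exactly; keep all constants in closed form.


The answer is 2*cos(3*exp(y))/3.
Step 1. Substitute u = exp(y), turning ∫(-2*exp(y)*sin(3*exp(y))) dy into ∫(-2*sin(3*u)) du: now ∫(-2*sin(3*u)) du.
Step 2. Evaluate the standard form: now 2*cos(3*u)/3.
Step 3. Substitute back u = exp(y): now 2*cos(3*exp(y))/3.
Answer: 2*cos(3*exp(y))/3.


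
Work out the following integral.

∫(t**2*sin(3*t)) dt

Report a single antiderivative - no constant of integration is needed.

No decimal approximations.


Answer: -t**2*cos(3*t)/3 + 2*t*sin(3*t)/9 + 2*cos(3*t)/27.


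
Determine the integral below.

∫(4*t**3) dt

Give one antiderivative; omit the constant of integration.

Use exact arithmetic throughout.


Answer: t**4.


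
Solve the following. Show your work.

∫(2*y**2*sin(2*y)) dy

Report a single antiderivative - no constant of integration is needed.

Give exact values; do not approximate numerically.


Step 1. Integrate ∫(2*y**2*sin(2*y)) dy by parts with u = y**2, dv = (2*sin(2*y)) dy, so v = -cos(2*y): now -y**2*cos(2*y) + ∫(2*y*cos(2*y)) dy.
Step 2. Integrate ∫(2*y*cos(2*y)) dy by parts with u = y, dv = (2*cos(2*y)) dy, so v = sin(2*y): now -y**2*cos(2*y) + y*sin(2*y) + ∫(-sin(2*y)) dy.
Step 3. Evaluate the standard form: now -y**2*cos(2*y) + y*sin(2*y) + cos(2*y)/2.
Answer: -y**2*cos(2*y) + y*sin(2*y) + cos(2*y)/2.


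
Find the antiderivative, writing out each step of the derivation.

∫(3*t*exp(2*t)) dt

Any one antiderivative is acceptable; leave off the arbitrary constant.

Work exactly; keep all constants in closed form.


Step 1. Integrate ∫(3*t*exp(2*t)) dt by parts with u = t, dv = (3*exp(2*t)) dt, so v = 3*exp(2*t)/2: now 3*t*exp(2*t)/2 + ∫(-3*exp(2*t)/2) dt.
Step 2. Evaluate the standard form: now 3*t*exp(2*t)/2 - 3*exp(2*t)/4.
Answer: 3*t*exp(2*t)/2 - 3*exp(2*t)/4.


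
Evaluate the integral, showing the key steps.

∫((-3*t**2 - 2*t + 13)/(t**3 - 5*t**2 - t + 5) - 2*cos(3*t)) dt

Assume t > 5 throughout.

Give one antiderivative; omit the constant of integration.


Step 1. Rewrite: now ∫((-3*t**2 - 2*t + 13)/(t**3 - 5*t**2 - t + 5)) dt + ∫(-2*cos(3*t)) dt.
Step 2. Decompose ∫((-3*t**2 - 2*t + 13)/(t**3 - 5*t**2 - t + 5)) dt by partial fractions, (-3*t**2 - 2*t + 13)/(t**3 - 5*t**2 - t + 5) = 1/(t + 1) - 1/(t - 1) - 3/(t - 5): now ∫(-3/(t - 5)) dt + ∫(-1/(t - 1)) dt + ∫(1/(t + 1)) dt + ∫(-2*cos(3*t)) dt.
Step 3. Evaluate the standard form [assuming t > 5]: now -3*log(t - 5) + ∫(-1/(t - 1)) dt + ∫(1/(t + 1)) dt + ∫(-2*cos(3*t)) dt.
Step 4. Evaluate the standard form [assuming t > -1]: now -3*log(t - 5) + log(t + 1) + ∫(-1/(t - 1)) dt + ∫(-2*cos(3*t)) dt.
Step 5. Evaluate the standard form [assuming t > 1]: now -3*log(t - 5) - log(t - 1) + log(t + 1) + ∫(-2*cos(3*t)) dt.
Step 6. Evaluate the standard form: now -3*log(t - 5) - log(t - 1) + log(t + 1) - 2*sin(3*t)/3.
Answer: -3*log(t - 5) - log(t - 1) + log(t + 1) - 2*sin(3*t)/3.


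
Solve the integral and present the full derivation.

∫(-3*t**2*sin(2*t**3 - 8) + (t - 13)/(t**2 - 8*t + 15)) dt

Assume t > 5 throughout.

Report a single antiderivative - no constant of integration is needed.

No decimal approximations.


Step 1. Rewrite: now ∫(-3*t**2*sin(2*t**3 - 8)) dt + ∫((t - 13)/(t**2 - 8*t + 15)) dt.
Step 2. Substitute u = t**3 - 4, turning ∫(-3*t**2*sin(2*t**3 - 8)) dt into ∫(-sin(2*u)) du: now ∫((t - 13)/(t**2 - 8*t + 15)) dt + ∫(-sin(2*u)) du.
Step 3. Evaluate the standard form: now cos(2*u)/2 + ∫((t - 13)/(t**2 - 8*t + 15)) dt.
Step 4. Substitute back u = t**3 - 4: now cos(2*t**3 - 8)/2 + ∫((t - 13)/(t**2 - 8*t + 15)) dt.
Step 5. Decompose ∫((t - 13)/(t**2 - 8*t + 15)) dt by partial fractions, (t - 13)/(t**2 - 8*t + 15) = 5/(t - 3) - 4/(t - 5): now cos(2*t**3 - 8)/2 + ∫(-4/(t - 5)) dt + ∫(5/(t - 3)) dt.
Step 6. Evaluate the standard form [assuming t > 3]: now 5*log(t - 3) + cos(2*t**3 - 8)/2 + ∫(-4/(t - 5)) dt.
Step 7. Evaluate the standard form [assuming t > 5]: now -4*log(t - 5) + 5*log(t - 3) + cos(2*t**3 - 8)/2.
Answer: -4*log(t - 5) + 5*log(t - 3) + cos(2*t**3 - 8)/2.


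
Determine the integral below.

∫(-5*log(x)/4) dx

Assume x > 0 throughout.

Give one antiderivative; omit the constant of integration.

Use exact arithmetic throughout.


Answer: -5*x*log(x)/4 + 5*x/4.


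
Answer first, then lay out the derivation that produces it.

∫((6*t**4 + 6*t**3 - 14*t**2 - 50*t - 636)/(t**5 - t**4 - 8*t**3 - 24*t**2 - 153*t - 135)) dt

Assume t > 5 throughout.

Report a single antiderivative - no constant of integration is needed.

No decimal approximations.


The answer is 2*log(t - 5) + 5*log(t + 1) - log(t + 3) + 4*atan(t/3)/3.
Step 1. Decompose ∫((6*t**4 + 6*t**3 - 14*t**2 - 50*t - 636)/(t**5 - t**4 - 8*t**3 - 24*t**2 - 153*t - 135)) dt by partial fractions, (6*t**4 + 6*t**3 - 14*t**2 - 50*t - 636)/(t**5 - t**4 - 8*t**3 - 24*t**2 - 153*t - 135) = 4/(t**2 + 9) - 1/(t + 3) + 5/(t + 1) + 2/(t - 5): now ∫(2/(t - 5)) dt + ∫(5/(t + 1)) dt + ∫(-1/(t + 3)) dt + ∫(4/(t**2 + 9)) dt.
Step 2. Evaluate the standard form [assuming t > 5]: now 2*log(t - 5) + ∫(5/(t + 1)) dt + ∫(-1/(t + 3)) dt + ∫(4/(t**2 + 9)) dt.
Step 3. Evaluate the standard form [assuming t > -1]: now 2*log(t - 5) + 5*log(t + 1) + ∫(-1/(t + 3)) dt + ∫(4/(t**2 + 9)) dt.
Step 4. Evaluate the standard form [assuming t > -3]: now 2*log(t - 5) + 5*log(t + 1) - log(t + 3) + ∫(4/(t**2 + 9)) dt.
Step 5. Evaluate the standard form: now 2*log(t - 5) + 5*log(t + 1) - log(t + 3) + 4*atan(t/3)/3.
Answer: 2*log(t - 5) + 5*log(t + 1) - log(t + 3) + 4*atan(t/3)/3.


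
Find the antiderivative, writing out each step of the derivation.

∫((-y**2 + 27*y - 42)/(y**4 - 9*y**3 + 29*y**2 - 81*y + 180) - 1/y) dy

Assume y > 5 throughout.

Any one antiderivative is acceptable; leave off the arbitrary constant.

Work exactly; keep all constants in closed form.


Step 1. Rewrite: now ∫(-1/y) dy + ∫((-y**2 + 27*y - 42)/(y**4 - 9*y**3 + 29*y**2 - 81*y + 180)) dy.
Step 2. Evaluate the standard form [assuming y > 0]: now -log(y) + ∫((-y**2 + 27*y - 42)/(y**4 - 9*y**3 + 29*y**2 - 81*y + 180)) dy.
Step 3. Decompose ∫((-y**2 + 27*y - 42)/(y**4 - 9*y**3 + 29*y**2 - 81*y + 180)) dy by partial fractions, (-y**2 + 27*y - 42)/(y**4 - 9*y**3 + 29*y**2 - 81*y + 180) = -3/(y**2 + 9) - 2/(y - 4) + 2/(y - 5): now -log(y) + ∫(2/(y - 5)) dy + ∫(-2/(y - 4)) dy + ∫(-3/(y**2 + 9)) dy.
Step 4. Evaluate the standard form [assuming y > 5]: now -log(y) + 2*log(y - 5) + ∫(-2/(y - 4)) dy + ∫(-3/(y**2 + 9)) dy.
Step 5. Evaluate the standard form [assuming y > 4]: now -log(y) + 2*log(y - 5) - 2*log(y - 4) + ∫(-3/(y**2 + 9)) dy.
Step 6. Evaluate the standard form: now -log(y) + 2*log(y - 5) - 2*log(y - 4) - atan(y/3).
Answer: -log(y) + 2*log(y - 5) - 2*log(y - 4) - atan(y/3).


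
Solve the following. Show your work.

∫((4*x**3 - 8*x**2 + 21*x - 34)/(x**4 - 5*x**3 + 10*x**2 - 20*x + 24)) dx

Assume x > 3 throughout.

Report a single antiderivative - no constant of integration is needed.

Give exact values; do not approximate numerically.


Step 1. Decompose ∫((4*x**3 - 8*x**2 + 21*x - 34)/(x**4 - 5*x**3 + 10*x**2 - 20*x + 24)) dx by partial fractions, (4*x**3 - 8*x**2 + 21*x - 34)/(x**4 - 5*x**3 + 10*x**2 - 20*x + 24) = -1/(x**2 + 4) - 1/(x - 2) + 5/(x - 3): now ∫(5/(x - 3)) dx + ∫(-1/(x - 2)) dx + ∫(-1/(x**2 + 4)) dx.
Step 2. Evaluate the standard form [assuming x > 2]: now -log(x - 2) + ∫(5/(x - 3)) dx + ∫(-1/(x**2 + 4)) dx.
Step 3. Evaluate the standard form [assuming x > 3]: now 5*log(x - 3) - log(x - 2) + ∫(-1/(x**2 + 4)) dx.
Step 4. Evaluate the standard form: now 5*log(x - 3) - log(x - 2) - atan(x/2)/2.
Answer: 5*log(x - 3) - log(x - 2) - atan(x/2)/2.


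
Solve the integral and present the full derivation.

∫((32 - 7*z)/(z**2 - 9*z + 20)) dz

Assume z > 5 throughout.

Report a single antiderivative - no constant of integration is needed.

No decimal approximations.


Step 1. Decompose ∫((32 - 7*z)/(z**2 - 9*z + 20)) dz by partial fractions, (32 - 7*z)/(z**2 - 9*z + 20) = -4/(z - 4) - 3/(z - 5): now ∫(-3/(z - 5)) dz + ∫(-4/(z - 4)) dz.
Step 2. Evaluate the standard form [assuming z > 5]: now -3*log(z - 5) + ∫(-4/(z - 4)) dz.
Step 3. Evaluate the standard form [assuming z > 4]: now -3*log(z - 5) - 4*log(z - 4).
Answer: -3*log(z - 5) - 4*log(z - 4).


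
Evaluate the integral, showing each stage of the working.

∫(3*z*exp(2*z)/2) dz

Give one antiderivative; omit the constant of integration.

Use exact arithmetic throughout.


Step 1. Integrate ∫(3*z*exp(2*z)/2) dz by parts with u = z, dv = (3*exp(2*z)/2) dz, so v = 3*exp(2*z)/4: now 3*z*exp(2*z)/4 + ∫(-3*exp(2*z)/4) dz.
Step 2. Evaluate the standard form: now 3*z*exp(2*z)/4 - 3*exp(2*z)/8.
Answer: 3*z*exp(2*z)/4 - 3*exp(2*z)/8.


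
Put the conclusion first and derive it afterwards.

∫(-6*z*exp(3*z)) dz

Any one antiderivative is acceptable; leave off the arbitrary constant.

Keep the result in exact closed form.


The answer is -2*z*exp(3*z) + 2*exp(3*z)/3.
Step 1. Integrate ∫(-6*z*exp(3*z)) dz by parts with u = z, dv = (-6*exp(3*z)) dz, so v = -2*exp(3*z): now -2*z*exp(3*z) + ∫(2*exp(3*z)) dz.
Step 2. Evaluate the standard form: now -2*z*exp(3*z) + 2*exp(3*z)/3.
Answer: -2*z*exp(3*z) + 2*exp(3*z)/3.


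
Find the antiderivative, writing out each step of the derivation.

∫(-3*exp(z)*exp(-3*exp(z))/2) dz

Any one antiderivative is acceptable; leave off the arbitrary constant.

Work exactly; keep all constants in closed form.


Step 1. Substitute u = exp(z), turning ∫(-3*exp(z)*exp(-3*exp(z))/2) dz into ∫(-3*exp(-3*u)/2) du: now ∫(-3*exp(-3*u)/2) du.
Step 2. Evaluate the standard form: now exp(-3*u)/2.
Step 3. Substitute back u = exp(z): now exp(-3*exp(z))/2.
Answer: exp(-3*exp(z))/2.


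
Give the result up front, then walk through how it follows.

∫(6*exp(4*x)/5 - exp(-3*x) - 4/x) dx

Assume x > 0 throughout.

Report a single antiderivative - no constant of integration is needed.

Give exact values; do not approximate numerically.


The answer is 3*exp(4*x)/10 - 4*log(x) + exp(-3*x)/3.
Step 1. Rewrite: now ∫(-4/x) dx + ∫(-exp(-3*x)) dx + ∫(6*exp(4*x)/5) dx.
Step 2. Evaluate the standard form: now ∫(-4/x) dx + ∫(6*exp(4*x)/5) dx + exp(-3*x)/3.
Step 3. Evaluate the standard form [assuming x > 0]: now -4*log(x) + ∫(6*exp(4*x)/5) dx + exp(-3*x)/3.
Step 4. Evaluate the standard form: now 3*exp(4*x)/10 - 4*log(x) + exp(-3*x)/3.
Answer: 3*exp(4*x)/10 - 4*log(x) + exp(-3*x)/3.


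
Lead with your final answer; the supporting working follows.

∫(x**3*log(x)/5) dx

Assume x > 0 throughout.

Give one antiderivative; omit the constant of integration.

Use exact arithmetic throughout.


The answer is x**4*log(x)/20 - x**4/80.
Step 1. Integrate ∫(x**3*log(x)/5) dx by parts with u = log(x), dv = (x**3/5) dx, so v = x**4/20 [assuming x > 0]: now x**4*log(x)/20 + ∫(-x**3/20) dx.
Step 2. Evaluate the standard form: now x**4*log(x)/20 - x**4/80.
Answer: x**4*log(x)/20 - x**4/80.


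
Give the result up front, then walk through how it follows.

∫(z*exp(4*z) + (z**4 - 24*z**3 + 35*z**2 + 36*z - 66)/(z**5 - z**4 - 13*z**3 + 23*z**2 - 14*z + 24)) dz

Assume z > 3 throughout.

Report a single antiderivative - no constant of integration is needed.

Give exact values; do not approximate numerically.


The answer is z*exp(4*z)/4 - exp(4*z)/16 - 3*log(z - 3) + log(z - 2) + 3*log(z + 4) - 4*atan(z).
Step 1. Rewrite: now ∫(z*exp(4*z)) dz + ∫((z**4 - 24*z**3 + 35*z**2 + 36*z - 66)/(z**5 - z**4 - 13*z**3 + 23*z**2 - 14*z + 24)) dz.
Step 2. Decompose ∫((z**4 - 24*z**3 + 35*z**2 + 36*z - 66)/(z**5 - z**4 - 13*z**3 + 23*z**2 - 14*z + 24)) dz by partial fractions, (z**4 - 24*z**3 + 35*z**2 + 36*z - 66)/(z**5 - z**4 - 13*z**3 + 23*z**2 - 14*z + 24) = -4/(z**2 + 1) + 3/(z + 4) + 1/(z - 2) - 3/(z - 3): now ∫(z*exp(4*z)) dz + ∫(-3/(z - 3)) dz + ∫(1/(z - 2)) dz + ∫(3/(z + 4)) dz + ∫(-4/(z**2 + 1)) dz.
Step 3. Evaluate the standard form [assuming z > 3]: now -3*log(z - 3) + ∫(z*exp(4*z)) dz + ∫(1/(z - 2)) dz + ∫(3/(z + 4)) dz + ∫(-4/(z**2 + 1)) dz.
Step 4. Evaluate the standard form [assuming z > -4]: now -3*log(z - 3) + 3*log(z + 4) + ∫(z*exp(4*z)) dz + ∫(1/(z - 2)) dz + ∫(-4/(z**2 + 1)) dz.
Step 5. Evaluate the standard form [assuming z > 2]: now -3*log(z - 3) + log(z - 2) + 3*log(z + 4) + ∫(z*exp(4*z)) dz + ∫(-4/(z**2 + 1)) dz.
Step 6. Evaluate the standard form: now -3*log(z - 3) + log(z - 2) + 3*log(z + 4) - 4*atan(z) + ∫(z*exp(4*z)) dz.
Step 7. Integrate ∫(z*exp(4*z)) dz by parts with u = z, dv = (exp(4*z)) dz, so v = exp(4*z)/4: now z*exp(4*z)/4 - 3*log(z - 3) + log(z - 2) + 3*log(z + 4) - 4*atan(z) + ∫(-exp(4*z)/4) dz.
Step 8. Evaluate the standard form: now z*exp(4*z)/4 - exp(4*z)/16 - 3*log(z - 3) + log(z - 2) + 3*log(z + 4) - 4*atan(z).
Answer: z*exp(4*z)/4 - exp(4*z)/16 - 3*log(z - 3) + log(z - 2) + 3*log(z + 4) - 4*atan(z).


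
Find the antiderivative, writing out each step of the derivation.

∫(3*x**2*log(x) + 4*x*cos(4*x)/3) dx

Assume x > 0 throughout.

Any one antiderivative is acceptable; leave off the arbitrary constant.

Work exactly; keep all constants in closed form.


Step 1. Rewrite: now ∫(4*x*cos(4*x)/3) dx + ∫(3*x**2*log(x)) dx.
Step 2. Integrate ∫(3*x**2*log(x)) dx by parts with u = log(x), dv = (3*x**2) dx, so v = x**3 [assuming x > 0]: now x**3*log(x) + ∫(-x**2) dx + ∫(4*x*cos(4*x)/3) dx.
Step 3. Evaluate the standard form: now x**3*log(x) - x**3/3 + ∫(4*x*cos(4*x)/3) dx.
Step 4. Integrate ∫(4*x*cos(4*x)/3) dx by parts with u = x, dv = (4*cos(4*x)/3) dx, so v = sin(4*x)/3: now x**3*log(x) - x**3/3 + x*sin(4*x)/3 + ∫(-sin(4*x)/3) dx.
Step 5. Evaluate the standard form: now x**3*log(x) - x**3/3 + x*sin(4*x)/3 + cos(4*x)/12.
Answer: x**3*log(x) - x**3/3 + x*sin(4*x)/3 + cos(4*x)/12.


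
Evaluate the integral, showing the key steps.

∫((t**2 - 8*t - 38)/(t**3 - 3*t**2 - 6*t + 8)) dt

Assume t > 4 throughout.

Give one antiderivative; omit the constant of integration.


Step 1. Decompose ∫((t**2 - 8*t - 38)/(t**3 - 3*t**2 - 6*t + 8)) dt by partial fractions, (t**2 - 8*t - 38)/(t**3 - 3*t**2 - 6*t + 8) = -1/(t + 2) + 5/(t - 1) - 3/(t - 4): now ∫(-3/(t - 4)) dt + ∫(5/(t - 1)) dt + ∫(-1/(t + 2)) dt.
Step 2. Evaluate the standard form [assuming t > 4]: now -3*log(t - 4) + ∫(5/(t - 1)) dt + ∫(-1/(t + 2)) dt.
Step 3. Evaluate the standard form [assuming t > 1]: now -3*log(t - 4) + 5*log(t - 1) + ∫(-1/(t + 2)) dt.
Step 4. Evaluate the standard form [assuming t > -2]: now -3*log(t - 4) + 5*log(t - 1) - log(t + 2).
Answer: -3*log(t - 4) + 5*log(t - 1) - log(t + 2).


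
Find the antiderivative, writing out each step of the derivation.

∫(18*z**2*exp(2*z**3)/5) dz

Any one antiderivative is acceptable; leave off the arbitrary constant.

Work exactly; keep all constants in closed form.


Step 1. Substitute u = z**3, turning ∫(18*z**2*exp(2*z**3)/5) dz into ∫(6*exp(2*u)/5) du: now ∫(6*exp(2*u)/5) du.
Step 2. Evaluate the standard form: now 3*exp(2*u)/5.
Step 3. Substitute back u = z**3: now 3*exp(2*z**3)/5.
Answer: 3*exp(2*z**3)/5.


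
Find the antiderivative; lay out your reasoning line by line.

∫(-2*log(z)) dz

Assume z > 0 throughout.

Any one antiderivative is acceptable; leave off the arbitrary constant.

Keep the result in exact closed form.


Step 1. Integrate ∫(-2*log(z)) dz by parts with u = log(z), dv = (-2) dz, so v = -2*z [assuming z > 0]: now -2*z*log(z) + ∫(2) dz.
Step 2. Evaluate the standard form: now -2*z*log(z) + 2*z.
Answer: -2*z*log(z) + 2*z.


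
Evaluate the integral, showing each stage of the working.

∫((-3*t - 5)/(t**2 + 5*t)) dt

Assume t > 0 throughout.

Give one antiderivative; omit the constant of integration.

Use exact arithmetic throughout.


Step 1. Decompose ∫((-3*t - 5)/(t**2 + 5*t)) dt by partial fractions, (-3*t - 5)/(t**2 + 5*t) = -2/(t + 5) - 1/t: now ∫(-1/t) dt + ∫(-2/(t + 5)) dt.
Step 2. Evaluate the standard form [assuming t > 0]: now -log(t) + ∫(-2/(t + 5)) dt.
Step 3. Evaluate the standard form [assuming t > -5]: now -log(t) - 2*log(t + 5).
Answer: -log(t) - 2*log(t + 5).


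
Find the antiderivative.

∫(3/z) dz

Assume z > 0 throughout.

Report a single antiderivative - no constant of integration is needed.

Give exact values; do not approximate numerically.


Answer: 3*log(z).


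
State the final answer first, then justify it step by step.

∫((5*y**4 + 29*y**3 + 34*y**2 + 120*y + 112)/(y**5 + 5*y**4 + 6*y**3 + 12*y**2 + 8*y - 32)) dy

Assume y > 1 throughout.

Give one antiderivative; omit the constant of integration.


The answer is 4*log(y - 1) + 3*log(y + 2) - 2*log(y + 4) - atan(y/2).
Step 1. Decompose ∫((5*y**4 + 29*y**3 + 34*y**2 + 120*y + 112)/(y**5 + 5*y**4 + 6*y**3 + 12*y**2 + 8*y - 32)) dy by partial fractions, (5*y**4 + 29*y**3 + 34*y**2 + 120*y + 112)/(y**5 + 5*y**4 + 6*y**3 + 12*y**2 + 8*y - 32) = -2/(y**2 + 4) - 2/(y + 4) + 3/(y + 2) + 4/(y - 1): now ∫(4/(y - 1)) dy + ∫(3/(y + 2)) dy + ∫(-2/(y + 4)) dy + ∫(-2/(y**2 + 4)) dy.
Step 2. Evaluate the standard form [assuming y > -2]: now 3*log(y + 2) + ∫(4/(y - 1)) dy + ∫(-2/(y + 4)) dy + ∫(-2/(y**2 + 4)) dy.
Step 3. Evaluate the standard form [assuming y > -4]: now 3*log(y + 2) - 2*log(y + 4) + ∫(4/(y - 1)) dy + ∫(-2/(y**2 + 4)) dy.
Step 4. Evaluate the standard form [assuming y > 1]: now 4*log(y - 1) + 3*log(y + 2) - 2*log(y + 4) + ∫(-2/(y**2 + 4)) dy.
Step 5. Evaluate the standard form: now 4*log(y - 1) + 3*log(y + 2) - 2*log(y + 4) - atan(y/2).
Answer: 4*log(y - 1) + 3*log(y + 2) - 2*log(y + 4) - atan(y/2).
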